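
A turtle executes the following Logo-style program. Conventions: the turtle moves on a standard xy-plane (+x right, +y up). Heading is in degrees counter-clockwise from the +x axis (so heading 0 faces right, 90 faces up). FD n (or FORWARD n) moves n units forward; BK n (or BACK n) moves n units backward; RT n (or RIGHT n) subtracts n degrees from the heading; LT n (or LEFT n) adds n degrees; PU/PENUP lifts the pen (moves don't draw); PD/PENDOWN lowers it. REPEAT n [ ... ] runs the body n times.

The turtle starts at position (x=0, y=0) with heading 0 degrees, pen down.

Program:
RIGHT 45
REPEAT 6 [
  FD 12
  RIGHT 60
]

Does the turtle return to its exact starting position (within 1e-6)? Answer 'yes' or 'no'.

Answer: yes

Derivation:
Executing turtle program step by step:
Start: pos=(0,0), heading=0, pen down
RT 45: heading 0 -> 315
REPEAT 6 [
  -- iteration 1/6 --
  FD 12: (0,0) -> (8.485,-8.485) [heading=315, draw]
  RT 60: heading 315 -> 255
  -- iteration 2/6 --
  FD 12: (8.485,-8.485) -> (5.379,-20.076) [heading=255, draw]
  RT 60: heading 255 -> 195
  -- iteration 3/6 --
  FD 12: (5.379,-20.076) -> (-6.212,-23.182) [heading=195, draw]
  RT 60: heading 195 -> 135
  -- iteration 4/6 --
  FD 12: (-6.212,-23.182) -> (-14.697,-14.697) [heading=135, draw]
  RT 60: heading 135 -> 75
  -- iteration 5/6 --
  FD 12: (-14.697,-14.697) -> (-11.591,-3.106) [heading=75, draw]
  RT 60: heading 75 -> 15
  -- iteration 6/6 --
  FD 12: (-11.591,-3.106) -> (0,0) [heading=15, draw]
  RT 60: heading 15 -> 315
]
Final: pos=(0,0), heading=315, 6 segment(s) drawn

Start position: (0, 0)
Final position: (0, 0)
Distance = 0; < 1e-6 -> CLOSED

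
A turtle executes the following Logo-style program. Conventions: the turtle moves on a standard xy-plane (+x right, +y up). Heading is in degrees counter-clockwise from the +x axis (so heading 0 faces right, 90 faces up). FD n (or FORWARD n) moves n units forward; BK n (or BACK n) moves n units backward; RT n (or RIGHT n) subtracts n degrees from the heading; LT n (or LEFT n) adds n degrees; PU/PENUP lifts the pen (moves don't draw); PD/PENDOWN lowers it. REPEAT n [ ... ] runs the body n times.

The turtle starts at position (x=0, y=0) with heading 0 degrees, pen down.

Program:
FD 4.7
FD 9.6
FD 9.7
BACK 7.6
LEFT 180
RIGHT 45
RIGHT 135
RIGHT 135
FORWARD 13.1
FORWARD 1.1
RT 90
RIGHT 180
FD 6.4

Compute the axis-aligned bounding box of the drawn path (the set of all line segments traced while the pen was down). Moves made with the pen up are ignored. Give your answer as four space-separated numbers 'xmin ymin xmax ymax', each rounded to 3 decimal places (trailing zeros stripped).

Answer: 0 -14.566 24 0

Derivation:
Executing turtle program step by step:
Start: pos=(0,0), heading=0, pen down
FD 4.7: (0,0) -> (4.7,0) [heading=0, draw]
FD 9.6: (4.7,0) -> (14.3,0) [heading=0, draw]
FD 9.7: (14.3,0) -> (24,0) [heading=0, draw]
BK 7.6: (24,0) -> (16.4,0) [heading=0, draw]
LT 180: heading 0 -> 180
RT 45: heading 180 -> 135
RT 135: heading 135 -> 0
RT 135: heading 0 -> 225
FD 13.1: (16.4,0) -> (7.137,-9.263) [heading=225, draw]
FD 1.1: (7.137,-9.263) -> (6.359,-10.041) [heading=225, draw]
RT 90: heading 225 -> 135
RT 180: heading 135 -> 315
FD 6.4: (6.359,-10.041) -> (10.885,-14.566) [heading=315, draw]
Final: pos=(10.885,-14.566), heading=315, 7 segment(s) drawn

Segment endpoints: x in {0, 4.7, 6.359, 7.137, 10.885, 14.3, 16.4, 24}, y in {-14.566, -10.041, -9.263, 0}
xmin=0, ymin=-14.566, xmax=24, ymax=0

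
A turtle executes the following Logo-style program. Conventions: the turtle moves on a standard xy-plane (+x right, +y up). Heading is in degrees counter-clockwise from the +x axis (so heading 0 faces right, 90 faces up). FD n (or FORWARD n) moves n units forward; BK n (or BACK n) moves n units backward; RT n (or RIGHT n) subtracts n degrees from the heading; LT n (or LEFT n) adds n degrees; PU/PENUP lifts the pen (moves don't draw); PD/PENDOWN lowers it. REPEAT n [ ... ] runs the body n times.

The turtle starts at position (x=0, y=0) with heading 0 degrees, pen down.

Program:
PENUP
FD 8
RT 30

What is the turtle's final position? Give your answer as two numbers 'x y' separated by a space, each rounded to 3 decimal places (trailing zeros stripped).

Executing turtle program step by step:
Start: pos=(0,0), heading=0, pen down
PU: pen up
FD 8: (0,0) -> (8,0) [heading=0, move]
RT 30: heading 0 -> 330
Final: pos=(8,0), heading=330, 0 segment(s) drawn

Answer: 8 0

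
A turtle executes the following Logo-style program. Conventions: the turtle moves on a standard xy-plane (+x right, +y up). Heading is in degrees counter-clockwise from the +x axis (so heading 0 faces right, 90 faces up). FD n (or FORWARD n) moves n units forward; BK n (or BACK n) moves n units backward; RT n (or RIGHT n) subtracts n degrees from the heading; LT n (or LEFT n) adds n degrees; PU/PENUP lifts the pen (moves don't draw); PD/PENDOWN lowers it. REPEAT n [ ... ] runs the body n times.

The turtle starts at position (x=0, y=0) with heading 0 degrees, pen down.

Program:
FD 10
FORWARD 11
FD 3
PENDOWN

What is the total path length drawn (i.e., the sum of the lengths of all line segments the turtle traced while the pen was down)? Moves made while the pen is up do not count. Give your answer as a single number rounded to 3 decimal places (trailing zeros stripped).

Answer: 24

Derivation:
Executing turtle program step by step:
Start: pos=(0,0), heading=0, pen down
FD 10: (0,0) -> (10,0) [heading=0, draw]
FD 11: (10,0) -> (21,0) [heading=0, draw]
FD 3: (21,0) -> (24,0) [heading=0, draw]
PD: pen down
Final: pos=(24,0), heading=0, 3 segment(s) drawn

Segment lengths:
  seg 1: (0,0) -> (10,0), length = 10
  seg 2: (10,0) -> (21,0), length = 11
  seg 3: (21,0) -> (24,0), length = 3
Total = 24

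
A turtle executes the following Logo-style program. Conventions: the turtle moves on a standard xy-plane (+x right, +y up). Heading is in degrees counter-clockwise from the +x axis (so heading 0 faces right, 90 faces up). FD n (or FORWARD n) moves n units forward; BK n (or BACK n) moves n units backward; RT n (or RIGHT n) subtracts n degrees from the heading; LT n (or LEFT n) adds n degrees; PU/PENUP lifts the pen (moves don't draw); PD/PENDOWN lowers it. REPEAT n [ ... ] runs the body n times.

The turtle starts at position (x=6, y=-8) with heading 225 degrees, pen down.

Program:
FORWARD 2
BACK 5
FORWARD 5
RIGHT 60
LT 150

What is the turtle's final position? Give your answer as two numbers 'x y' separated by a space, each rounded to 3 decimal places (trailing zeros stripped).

Answer: 4.586 -9.414

Derivation:
Executing turtle program step by step:
Start: pos=(6,-8), heading=225, pen down
FD 2: (6,-8) -> (4.586,-9.414) [heading=225, draw]
BK 5: (4.586,-9.414) -> (8.121,-5.879) [heading=225, draw]
FD 5: (8.121,-5.879) -> (4.586,-9.414) [heading=225, draw]
RT 60: heading 225 -> 165
LT 150: heading 165 -> 315
Final: pos=(4.586,-9.414), heading=315, 3 segment(s) drawn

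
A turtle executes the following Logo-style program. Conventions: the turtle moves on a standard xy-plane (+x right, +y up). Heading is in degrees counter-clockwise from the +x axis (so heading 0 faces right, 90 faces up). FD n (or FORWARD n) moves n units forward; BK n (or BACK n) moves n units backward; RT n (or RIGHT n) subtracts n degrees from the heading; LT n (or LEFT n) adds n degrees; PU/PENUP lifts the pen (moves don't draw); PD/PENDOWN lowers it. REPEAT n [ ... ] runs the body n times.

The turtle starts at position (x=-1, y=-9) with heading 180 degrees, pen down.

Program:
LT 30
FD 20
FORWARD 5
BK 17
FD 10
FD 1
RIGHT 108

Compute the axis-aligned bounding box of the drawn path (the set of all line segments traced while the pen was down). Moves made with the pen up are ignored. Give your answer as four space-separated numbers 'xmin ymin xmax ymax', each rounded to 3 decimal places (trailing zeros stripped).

Executing turtle program step by step:
Start: pos=(-1,-9), heading=180, pen down
LT 30: heading 180 -> 210
FD 20: (-1,-9) -> (-18.321,-19) [heading=210, draw]
FD 5: (-18.321,-19) -> (-22.651,-21.5) [heading=210, draw]
BK 17: (-22.651,-21.5) -> (-7.928,-13) [heading=210, draw]
FD 10: (-7.928,-13) -> (-16.588,-18) [heading=210, draw]
FD 1: (-16.588,-18) -> (-17.454,-18.5) [heading=210, draw]
RT 108: heading 210 -> 102
Final: pos=(-17.454,-18.5), heading=102, 5 segment(s) drawn

Segment endpoints: x in {-22.651, -18.321, -17.454, -16.588, -7.928, -1}, y in {-21.5, -19, -18.5, -18, -13, -9}
xmin=-22.651, ymin=-21.5, xmax=-1, ymax=-9

Answer: -22.651 -21.5 -1 -9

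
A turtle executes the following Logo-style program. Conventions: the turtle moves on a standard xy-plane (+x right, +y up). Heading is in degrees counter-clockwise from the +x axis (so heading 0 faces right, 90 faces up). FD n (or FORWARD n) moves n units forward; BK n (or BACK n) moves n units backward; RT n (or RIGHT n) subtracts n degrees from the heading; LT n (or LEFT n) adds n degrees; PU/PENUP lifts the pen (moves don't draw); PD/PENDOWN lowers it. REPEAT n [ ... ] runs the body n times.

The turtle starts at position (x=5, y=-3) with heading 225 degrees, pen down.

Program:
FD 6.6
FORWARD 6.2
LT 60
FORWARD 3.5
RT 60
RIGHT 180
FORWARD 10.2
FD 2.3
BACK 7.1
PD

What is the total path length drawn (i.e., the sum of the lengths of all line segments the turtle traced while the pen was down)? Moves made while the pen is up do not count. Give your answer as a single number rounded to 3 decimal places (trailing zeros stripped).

Executing turtle program step by step:
Start: pos=(5,-3), heading=225, pen down
FD 6.6: (5,-3) -> (0.333,-7.667) [heading=225, draw]
FD 6.2: (0.333,-7.667) -> (-4.051,-12.051) [heading=225, draw]
LT 60: heading 225 -> 285
FD 3.5: (-4.051,-12.051) -> (-3.145,-15.432) [heading=285, draw]
RT 60: heading 285 -> 225
RT 180: heading 225 -> 45
FD 10.2: (-3.145,-15.432) -> (4.067,-8.219) [heading=45, draw]
FD 2.3: (4.067,-8.219) -> (5.694,-6.593) [heading=45, draw]
BK 7.1: (5.694,-6.593) -> (0.673,-11.613) [heading=45, draw]
PD: pen down
Final: pos=(0.673,-11.613), heading=45, 6 segment(s) drawn

Segment lengths:
  seg 1: (5,-3) -> (0.333,-7.667), length = 6.6
  seg 2: (0.333,-7.667) -> (-4.051,-12.051), length = 6.2
  seg 3: (-4.051,-12.051) -> (-3.145,-15.432), length = 3.5
  seg 4: (-3.145,-15.432) -> (4.067,-8.219), length = 10.2
  seg 5: (4.067,-8.219) -> (5.694,-6.593), length = 2.3
  seg 6: (5.694,-6.593) -> (0.673,-11.613), length = 7.1
Total = 35.9

Answer: 35.9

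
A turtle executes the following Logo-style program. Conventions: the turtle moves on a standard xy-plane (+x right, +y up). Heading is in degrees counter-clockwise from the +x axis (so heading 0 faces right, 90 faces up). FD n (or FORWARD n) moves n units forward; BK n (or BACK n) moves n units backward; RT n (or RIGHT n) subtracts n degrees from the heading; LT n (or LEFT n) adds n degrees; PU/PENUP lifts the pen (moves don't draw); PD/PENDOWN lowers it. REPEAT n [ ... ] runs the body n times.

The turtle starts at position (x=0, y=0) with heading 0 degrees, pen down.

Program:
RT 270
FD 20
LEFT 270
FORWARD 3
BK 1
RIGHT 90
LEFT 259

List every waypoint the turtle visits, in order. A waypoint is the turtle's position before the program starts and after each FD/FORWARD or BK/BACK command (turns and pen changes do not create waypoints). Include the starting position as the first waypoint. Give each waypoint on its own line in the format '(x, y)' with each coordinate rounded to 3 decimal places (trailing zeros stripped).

Answer: (0, 0)
(0, 20)
(3, 20)
(2, 20)

Derivation:
Executing turtle program step by step:
Start: pos=(0,0), heading=0, pen down
RT 270: heading 0 -> 90
FD 20: (0,0) -> (0,20) [heading=90, draw]
LT 270: heading 90 -> 0
FD 3: (0,20) -> (3,20) [heading=0, draw]
BK 1: (3,20) -> (2,20) [heading=0, draw]
RT 90: heading 0 -> 270
LT 259: heading 270 -> 169
Final: pos=(2,20), heading=169, 3 segment(s) drawn
Waypoints (4 total):
(0, 0)
(0, 20)
(3, 20)
(2, 20)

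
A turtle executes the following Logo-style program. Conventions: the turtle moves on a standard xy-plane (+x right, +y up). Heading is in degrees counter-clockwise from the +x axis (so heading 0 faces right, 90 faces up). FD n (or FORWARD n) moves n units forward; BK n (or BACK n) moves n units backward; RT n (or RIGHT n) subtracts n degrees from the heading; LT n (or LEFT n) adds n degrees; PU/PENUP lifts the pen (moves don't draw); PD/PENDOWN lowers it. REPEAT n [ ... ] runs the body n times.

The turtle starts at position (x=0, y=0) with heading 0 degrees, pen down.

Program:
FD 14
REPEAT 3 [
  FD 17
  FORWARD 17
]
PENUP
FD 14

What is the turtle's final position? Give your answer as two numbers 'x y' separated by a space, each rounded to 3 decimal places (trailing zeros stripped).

Answer: 130 0

Derivation:
Executing turtle program step by step:
Start: pos=(0,0), heading=0, pen down
FD 14: (0,0) -> (14,0) [heading=0, draw]
REPEAT 3 [
  -- iteration 1/3 --
  FD 17: (14,0) -> (31,0) [heading=0, draw]
  FD 17: (31,0) -> (48,0) [heading=0, draw]
  -- iteration 2/3 --
  FD 17: (48,0) -> (65,0) [heading=0, draw]
  FD 17: (65,0) -> (82,0) [heading=0, draw]
  -- iteration 3/3 --
  FD 17: (82,0) -> (99,0) [heading=0, draw]
  FD 17: (99,0) -> (116,0) [heading=0, draw]
]
PU: pen up
FD 14: (116,0) -> (130,0) [heading=0, move]
Final: pos=(130,0), heading=0, 7 segment(s) drawn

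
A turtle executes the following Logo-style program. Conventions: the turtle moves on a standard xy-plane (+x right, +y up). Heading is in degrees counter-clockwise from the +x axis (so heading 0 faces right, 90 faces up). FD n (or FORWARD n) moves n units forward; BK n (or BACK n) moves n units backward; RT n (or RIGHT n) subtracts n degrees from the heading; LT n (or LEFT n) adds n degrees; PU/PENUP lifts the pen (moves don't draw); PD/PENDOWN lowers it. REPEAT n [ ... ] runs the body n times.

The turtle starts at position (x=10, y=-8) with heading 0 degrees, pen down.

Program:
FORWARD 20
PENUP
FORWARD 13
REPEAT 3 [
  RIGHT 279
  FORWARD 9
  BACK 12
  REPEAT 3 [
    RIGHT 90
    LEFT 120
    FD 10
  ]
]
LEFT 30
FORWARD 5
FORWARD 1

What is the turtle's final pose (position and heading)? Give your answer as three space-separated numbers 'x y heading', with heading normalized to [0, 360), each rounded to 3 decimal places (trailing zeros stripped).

Executing turtle program step by step:
Start: pos=(10,-8), heading=0, pen down
FD 20: (10,-8) -> (30,-8) [heading=0, draw]
PU: pen up
FD 13: (30,-8) -> (43,-8) [heading=0, move]
REPEAT 3 [
  -- iteration 1/3 --
  RT 279: heading 0 -> 81
  FD 9: (43,-8) -> (44.408,0.889) [heading=81, move]
  BK 12: (44.408,0.889) -> (42.531,-10.963) [heading=81, move]
  REPEAT 3 [
    -- iteration 1/3 --
    RT 90: heading 81 -> 351
    LT 120: heading 351 -> 111
    FD 10: (42.531,-10.963) -> (38.947,-1.627) [heading=111, move]
    -- iteration 2/3 --
    RT 90: heading 111 -> 21
    LT 120: heading 21 -> 141
    FD 10: (38.947,-1.627) -> (31.176,4.666) [heading=141, move]
    -- iteration 3/3 --
    RT 90: heading 141 -> 51
    LT 120: heading 51 -> 171
    FD 10: (31.176,4.666) -> (21.299,6.23) [heading=171, move]
  ]
  -- iteration 2/3 --
  RT 279: heading 171 -> 252
  FD 9: (21.299,6.23) -> (18.518,-2.329) [heading=252, move]
  BK 12: (18.518,-2.329) -> (22.226,9.083) [heading=252, move]
  REPEAT 3 [
    -- iteration 1/3 --
    RT 90: heading 252 -> 162
    LT 120: heading 162 -> 282
    FD 10: (22.226,9.083) -> (24.305,-0.698) [heading=282, move]
    -- iteration 2/3 --
    RT 90: heading 282 -> 192
    LT 120: heading 192 -> 312
    FD 10: (24.305,-0.698) -> (30.996,-8.129) [heading=312, move]
    -- iteration 3/3 --
    RT 90: heading 312 -> 222
    LT 120: heading 222 -> 342
    FD 10: (30.996,-8.129) -> (40.507,-11.22) [heading=342, move]
  ]
  -- iteration 3/3 --
  RT 279: heading 342 -> 63
  FD 9: (40.507,-11.22) -> (44.593,-3.201) [heading=63, move]
  BK 12: (44.593,-3.201) -> (39.145,-13.893) [heading=63, move]
  REPEAT 3 [
    -- iteration 1/3 --
    RT 90: heading 63 -> 333
    LT 120: heading 333 -> 93
    FD 10: (39.145,-13.893) -> (38.621,-3.906) [heading=93, move]
    -- iteration 2/3 --
    RT 90: heading 93 -> 3
    LT 120: heading 3 -> 123
    FD 10: (38.621,-3.906) -> (33.175,4.48) [heading=123, move]
    -- iteration 3/3 --
    RT 90: heading 123 -> 33
    LT 120: heading 33 -> 153
    FD 10: (33.175,4.48) -> (24.265,9.02) [heading=153, move]
  ]
]
LT 30: heading 153 -> 183
FD 5: (24.265,9.02) -> (19.272,8.759) [heading=183, move]
FD 1: (19.272,8.759) -> (18.273,8.706) [heading=183, move]
Final: pos=(18.273,8.706), heading=183, 1 segment(s) drawn

Answer: 18.273 8.706 183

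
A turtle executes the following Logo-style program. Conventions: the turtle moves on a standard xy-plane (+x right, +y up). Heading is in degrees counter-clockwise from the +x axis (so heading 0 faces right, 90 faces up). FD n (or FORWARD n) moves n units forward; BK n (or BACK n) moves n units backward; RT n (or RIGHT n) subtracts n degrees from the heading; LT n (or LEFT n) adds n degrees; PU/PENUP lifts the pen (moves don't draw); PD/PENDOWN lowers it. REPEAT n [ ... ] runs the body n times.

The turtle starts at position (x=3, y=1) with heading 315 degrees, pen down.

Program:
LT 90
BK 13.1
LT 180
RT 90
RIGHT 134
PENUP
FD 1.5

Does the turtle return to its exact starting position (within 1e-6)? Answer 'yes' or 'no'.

Executing turtle program step by step:
Start: pos=(3,1), heading=315, pen down
LT 90: heading 315 -> 45
BK 13.1: (3,1) -> (-6.263,-8.263) [heading=45, draw]
LT 180: heading 45 -> 225
RT 90: heading 225 -> 135
RT 134: heading 135 -> 1
PU: pen up
FD 1.5: (-6.263,-8.263) -> (-4.763,-8.237) [heading=1, move]
Final: pos=(-4.763,-8.237), heading=1, 1 segment(s) drawn

Start position: (3, 1)
Final position: (-4.763, -8.237)
Distance = 12.066; >= 1e-6 -> NOT closed

Answer: no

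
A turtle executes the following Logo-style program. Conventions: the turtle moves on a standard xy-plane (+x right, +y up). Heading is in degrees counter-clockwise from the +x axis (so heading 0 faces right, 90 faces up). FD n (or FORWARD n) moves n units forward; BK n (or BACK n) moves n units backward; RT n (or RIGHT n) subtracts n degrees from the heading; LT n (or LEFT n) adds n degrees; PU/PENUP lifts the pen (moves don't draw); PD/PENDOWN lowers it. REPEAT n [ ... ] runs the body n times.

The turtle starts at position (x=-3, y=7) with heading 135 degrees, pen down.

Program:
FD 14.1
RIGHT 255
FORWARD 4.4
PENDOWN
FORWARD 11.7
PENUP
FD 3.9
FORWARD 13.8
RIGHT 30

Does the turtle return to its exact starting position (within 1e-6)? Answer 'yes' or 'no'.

Answer: no

Derivation:
Executing turtle program step by step:
Start: pos=(-3,7), heading=135, pen down
FD 14.1: (-3,7) -> (-12.97,16.97) [heading=135, draw]
RT 255: heading 135 -> 240
FD 4.4: (-12.97,16.97) -> (-15.17,13.16) [heading=240, draw]
PD: pen down
FD 11.7: (-15.17,13.16) -> (-21.02,3.027) [heading=240, draw]
PU: pen up
FD 3.9: (-21.02,3.027) -> (-22.97,-0.35) [heading=240, move]
FD 13.8: (-22.97,-0.35) -> (-29.87,-12.301) [heading=240, move]
RT 30: heading 240 -> 210
Final: pos=(-29.87,-12.301), heading=210, 3 segment(s) drawn

Start position: (-3, 7)
Final position: (-29.87, -12.301)
Distance = 33.084; >= 1e-6 -> NOT closed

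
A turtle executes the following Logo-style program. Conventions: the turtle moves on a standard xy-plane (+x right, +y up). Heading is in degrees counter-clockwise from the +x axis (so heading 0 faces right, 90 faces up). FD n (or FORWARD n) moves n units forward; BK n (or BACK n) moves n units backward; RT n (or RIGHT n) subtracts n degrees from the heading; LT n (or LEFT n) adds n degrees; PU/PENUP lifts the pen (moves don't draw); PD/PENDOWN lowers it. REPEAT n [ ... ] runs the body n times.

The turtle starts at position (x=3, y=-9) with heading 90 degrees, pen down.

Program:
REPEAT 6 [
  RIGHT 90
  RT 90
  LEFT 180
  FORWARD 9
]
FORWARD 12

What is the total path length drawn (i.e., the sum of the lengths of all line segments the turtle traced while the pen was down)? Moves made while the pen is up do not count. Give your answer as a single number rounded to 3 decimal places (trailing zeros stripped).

Executing turtle program step by step:
Start: pos=(3,-9), heading=90, pen down
REPEAT 6 [
  -- iteration 1/6 --
  RT 90: heading 90 -> 0
  RT 90: heading 0 -> 270
  LT 180: heading 270 -> 90
  FD 9: (3,-9) -> (3,0) [heading=90, draw]
  -- iteration 2/6 --
  RT 90: heading 90 -> 0
  RT 90: heading 0 -> 270
  LT 180: heading 270 -> 90
  FD 9: (3,0) -> (3,9) [heading=90, draw]
  -- iteration 3/6 --
  RT 90: heading 90 -> 0
  RT 90: heading 0 -> 270
  LT 180: heading 270 -> 90
  FD 9: (3,9) -> (3,18) [heading=90, draw]
  -- iteration 4/6 --
  RT 90: heading 90 -> 0
  RT 90: heading 0 -> 270
  LT 180: heading 270 -> 90
  FD 9: (3,18) -> (3,27) [heading=90, draw]
  -- iteration 5/6 --
  RT 90: heading 90 -> 0
  RT 90: heading 0 -> 270
  LT 180: heading 270 -> 90
  FD 9: (3,27) -> (3,36) [heading=90, draw]
  -- iteration 6/6 --
  RT 90: heading 90 -> 0
  RT 90: heading 0 -> 270
  LT 180: heading 270 -> 90
  FD 9: (3,36) -> (3,45) [heading=90, draw]
]
FD 12: (3,45) -> (3,57) [heading=90, draw]
Final: pos=(3,57), heading=90, 7 segment(s) drawn

Segment lengths:
  seg 1: (3,-9) -> (3,0), length = 9
  seg 2: (3,0) -> (3,9), length = 9
  seg 3: (3,9) -> (3,18), length = 9
  seg 4: (3,18) -> (3,27), length = 9
  seg 5: (3,27) -> (3,36), length = 9
  seg 6: (3,36) -> (3,45), length = 9
  seg 7: (3,45) -> (3,57), length = 12
Total = 66

Answer: 66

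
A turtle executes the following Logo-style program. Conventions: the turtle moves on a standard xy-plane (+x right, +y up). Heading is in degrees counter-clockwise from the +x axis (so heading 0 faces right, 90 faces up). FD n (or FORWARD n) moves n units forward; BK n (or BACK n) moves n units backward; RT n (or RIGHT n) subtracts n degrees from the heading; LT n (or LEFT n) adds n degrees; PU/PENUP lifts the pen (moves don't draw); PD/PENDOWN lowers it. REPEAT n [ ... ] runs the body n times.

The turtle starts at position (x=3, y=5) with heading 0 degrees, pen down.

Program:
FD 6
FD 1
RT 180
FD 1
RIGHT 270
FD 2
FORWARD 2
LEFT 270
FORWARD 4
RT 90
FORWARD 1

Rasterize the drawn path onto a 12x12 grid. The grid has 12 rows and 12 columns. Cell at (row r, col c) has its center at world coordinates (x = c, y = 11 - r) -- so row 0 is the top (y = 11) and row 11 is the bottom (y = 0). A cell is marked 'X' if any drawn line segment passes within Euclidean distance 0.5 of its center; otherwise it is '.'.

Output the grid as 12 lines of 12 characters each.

Segment 0: (3,5) -> (9,5)
Segment 1: (9,5) -> (10,5)
Segment 2: (10,5) -> (9,5)
Segment 3: (9,5) -> (9,3)
Segment 4: (9,3) -> (9,1)
Segment 5: (9,1) -> (5,1)
Segment 6: (5,1) -> (5,2)

Answer: ............
............
............
............
............
............
...XXXXXXXX.
.........X..
.........X..
.....X...X..
.....XXXXX..
............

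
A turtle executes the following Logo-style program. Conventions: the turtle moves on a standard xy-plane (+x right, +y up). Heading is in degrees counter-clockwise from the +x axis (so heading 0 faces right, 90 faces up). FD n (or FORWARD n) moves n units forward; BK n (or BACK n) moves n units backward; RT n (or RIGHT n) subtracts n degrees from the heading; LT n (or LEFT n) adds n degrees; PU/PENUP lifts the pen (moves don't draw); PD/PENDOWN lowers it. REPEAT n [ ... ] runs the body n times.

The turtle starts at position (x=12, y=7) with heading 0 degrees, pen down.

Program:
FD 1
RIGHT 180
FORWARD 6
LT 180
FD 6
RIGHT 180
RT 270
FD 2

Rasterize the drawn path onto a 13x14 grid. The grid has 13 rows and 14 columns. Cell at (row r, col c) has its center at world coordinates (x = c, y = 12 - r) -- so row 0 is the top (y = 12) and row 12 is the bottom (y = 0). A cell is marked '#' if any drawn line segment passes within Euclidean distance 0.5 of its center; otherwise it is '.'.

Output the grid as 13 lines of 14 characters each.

Answer: ..............
..............
..............
..............
..............
.......#######
.............#
.............#
..............
..............
..............
..............
..............

Derivation:
Segment 0: (12,7) -> (13,7)
Segment 1: (13,7) -> (7,7)
Segment 2: (7,7) -> (13,7)
Segment 3: (13,7) -> (13,5)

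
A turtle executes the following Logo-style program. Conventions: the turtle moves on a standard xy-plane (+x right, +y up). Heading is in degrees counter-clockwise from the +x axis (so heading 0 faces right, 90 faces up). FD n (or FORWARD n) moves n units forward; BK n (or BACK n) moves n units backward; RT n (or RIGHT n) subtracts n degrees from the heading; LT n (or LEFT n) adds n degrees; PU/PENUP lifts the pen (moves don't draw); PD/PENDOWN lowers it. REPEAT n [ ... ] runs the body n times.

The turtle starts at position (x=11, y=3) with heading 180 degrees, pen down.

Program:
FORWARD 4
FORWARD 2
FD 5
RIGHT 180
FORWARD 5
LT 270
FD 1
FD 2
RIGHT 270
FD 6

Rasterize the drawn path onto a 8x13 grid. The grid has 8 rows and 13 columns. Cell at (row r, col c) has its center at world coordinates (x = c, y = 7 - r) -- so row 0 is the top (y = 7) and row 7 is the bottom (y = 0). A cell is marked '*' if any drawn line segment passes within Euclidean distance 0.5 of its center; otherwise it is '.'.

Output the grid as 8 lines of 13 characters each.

Segment 0: (11,3) -> (7,3)
Segment 1: (7,3) -> (5,3)
Segment 2: (5,3) -> (0,3)
Segment 3: (0,3) -> (5,3)
Segment 4: (5,3) -> (5,2)
Segment 5: (5,2) -> (5,0)
Segment 6: (5,0) -> (11,0)

Answer: .............
.............
.............
.............
************.
.....*.......
.....*.......
.....*******.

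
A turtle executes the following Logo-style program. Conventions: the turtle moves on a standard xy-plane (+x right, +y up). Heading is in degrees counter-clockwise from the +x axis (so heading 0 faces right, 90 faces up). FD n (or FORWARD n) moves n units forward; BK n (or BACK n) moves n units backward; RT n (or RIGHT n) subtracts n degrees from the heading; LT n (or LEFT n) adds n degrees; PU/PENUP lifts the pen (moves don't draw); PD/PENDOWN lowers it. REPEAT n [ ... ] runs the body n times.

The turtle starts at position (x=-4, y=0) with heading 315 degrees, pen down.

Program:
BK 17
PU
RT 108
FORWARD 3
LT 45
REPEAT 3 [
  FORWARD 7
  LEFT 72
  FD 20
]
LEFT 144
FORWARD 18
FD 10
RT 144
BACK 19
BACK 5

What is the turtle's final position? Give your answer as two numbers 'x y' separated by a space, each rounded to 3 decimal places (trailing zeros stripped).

Answer: 15.414 -26.432

Derivation:
Executing turtle program step by step:
Start: pos=(-4,0), heading=315, pen down
BK 17: (-4,0) -> (-16.021,12.021) [heading=315, draw]
PU: pen up
RT 108: heading 315 -> 207
FD 3: (-16.021,12.021) -> (-18.694,10.659) [heading=207, move]
LT 45: heading 207 -> 252
REPEAT 3 [
  -- iteration 1/3 --
  FD 7: (-18.694,10.659) -> (-20.857,4.001) [heading=252, move]
  LT 72: heading 252 -> 324
  FD 20: (-20.857,4.001) -> (-4.677,-7.754) [heading=324, move]
  -- iteration 2/3 --
  FD 7: (-4.677,-7.754) -> (0.987,-11.869) [heading=324, move]
  LT 72: heading 324 -> 36
  FD 20: (0.987,-11.869) -> (17.167,-0.113) [heading=36, move]
  -- iteration 3/3 --
  FD 7: (17.167,-0.113) -> (22.83,4.001) [heading=36, move]
  LT 72: heading 36 -> 108
  FD 20: (22.83,4.001) -> (16.65,23.023) [heading=108, move]
]
LT 144: heading 108 -> 252
FD 18: (16.65,23.023) -> (11.087,5.904) [heading=252, move]
FD 10: (11.087,5.904) -> (7.997,-3.607) [heading=252, move]
RT 144: heading 252 -> 108
BK 19: (7.997,-3.607) -> (13.868,-21.677) [heading=108, move]
BK 5: (13.868,-21.677) -> (15.414,-26.432) [heading=108, move]
Final: pos=(15.414,-26.432), heading=108, 1 segment(s) drawn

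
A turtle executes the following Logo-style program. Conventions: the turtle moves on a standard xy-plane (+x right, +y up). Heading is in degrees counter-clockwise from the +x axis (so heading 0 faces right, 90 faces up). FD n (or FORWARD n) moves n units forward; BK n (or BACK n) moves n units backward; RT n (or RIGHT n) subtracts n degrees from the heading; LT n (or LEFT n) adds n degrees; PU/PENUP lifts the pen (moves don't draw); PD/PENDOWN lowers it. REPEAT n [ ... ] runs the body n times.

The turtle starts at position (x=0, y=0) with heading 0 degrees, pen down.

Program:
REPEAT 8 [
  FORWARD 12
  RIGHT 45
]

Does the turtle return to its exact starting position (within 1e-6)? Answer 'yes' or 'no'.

Executing turtle program step by step:
Start: pos=(0,0), heading=0, pen down
REPEAT 8 [
  -- iteration 1/8 --
  FD 12: (0,0) -> (12,0) [heading=0, draw]
  RT 45: heading 0 -> 315
  -- iteration 2/8 --
  FD 12: (12,0) -> (20.485,-8.485) [heading=315, draw]
  RT 45: heading 315 -> 270
  -- iteration 3/8 --
  FD 12: (20.485,-8.485) -> (20.485,-20.485) [heading=270, draw]
  RT 45: heading 270 -> 225
  -- iteration 4/8 --
  FD 12: (20.485,-20.485) -> (12,-28.971) [heading=225, draw]
  RT 45: heading 225 -> 180
  -- iteration 5/8 --
  FD 12: (12,-28.971) -> (0,-28.971) [heading=180, draw]
  RT 45: heading 180 -> 135
  -- iteration 6/8 --
  FD 12: (0,-28.971) -> (-8.485,-20.485) [heading=135, draw]
  RT 45: heading 135 -> 90
  -- iteration 7/8 --
  FD 12: (-8.485,-20.485) -> (-8.485,-8.485) [heading=90, draw]
  RT 45: heading 90 -> 45
  -- iteration 8/8 --
  FD 12: (-8.485,-8.485) -> (0,0) [heading=45, draw]
  RT 45: heading 45 -> 0
]
Final: pos=(0,0), heading=0, 8 segment(s) drawn

Start position: (0, 0)
Final position: (0, 0)
Distance = 0; < 1e-6 -> CLOSED

Answer: yes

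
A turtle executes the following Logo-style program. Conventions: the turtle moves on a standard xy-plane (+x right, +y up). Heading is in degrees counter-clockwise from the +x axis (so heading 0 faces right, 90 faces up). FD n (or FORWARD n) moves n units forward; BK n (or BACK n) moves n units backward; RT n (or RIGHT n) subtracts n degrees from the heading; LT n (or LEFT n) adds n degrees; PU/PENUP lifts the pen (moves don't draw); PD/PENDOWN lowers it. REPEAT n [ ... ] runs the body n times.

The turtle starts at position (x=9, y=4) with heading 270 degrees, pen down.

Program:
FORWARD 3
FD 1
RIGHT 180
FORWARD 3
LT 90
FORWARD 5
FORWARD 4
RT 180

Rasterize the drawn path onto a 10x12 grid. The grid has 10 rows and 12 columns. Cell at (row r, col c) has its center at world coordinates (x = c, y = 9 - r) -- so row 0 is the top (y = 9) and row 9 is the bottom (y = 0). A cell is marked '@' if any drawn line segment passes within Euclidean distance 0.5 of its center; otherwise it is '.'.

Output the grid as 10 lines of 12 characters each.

Segment 0: (9,4) -> (9,1)
Segment 1: (9,1) -> (9,0)
Segment 2: (9,0) -> (9,3)
Segment 3: (9,3) -> (4,3)
Segment 4: (4,3) -> (0,3)

Answer: ............
............
............
............
............
.........@..
@@@@@@@@@@..
.........@..
.........@..
.........@..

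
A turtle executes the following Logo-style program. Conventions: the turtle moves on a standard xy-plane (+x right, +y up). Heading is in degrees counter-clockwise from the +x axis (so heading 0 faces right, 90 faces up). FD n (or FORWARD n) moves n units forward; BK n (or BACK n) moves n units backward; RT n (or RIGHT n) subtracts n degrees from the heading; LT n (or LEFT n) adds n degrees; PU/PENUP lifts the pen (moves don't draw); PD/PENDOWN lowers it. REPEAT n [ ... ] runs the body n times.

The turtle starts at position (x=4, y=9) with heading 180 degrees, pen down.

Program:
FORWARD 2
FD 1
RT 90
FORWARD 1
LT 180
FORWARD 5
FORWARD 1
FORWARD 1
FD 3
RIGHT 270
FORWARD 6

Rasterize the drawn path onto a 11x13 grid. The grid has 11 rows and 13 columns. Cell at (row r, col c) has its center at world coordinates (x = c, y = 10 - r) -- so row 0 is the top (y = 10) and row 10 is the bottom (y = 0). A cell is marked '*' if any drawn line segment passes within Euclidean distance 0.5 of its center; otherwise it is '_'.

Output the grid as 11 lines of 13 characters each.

Answer: _*___________
_****________
_*___________
_*___________
_*___________
_*___________
_*___________
_*___________
_*___________
_*___________
_*******_____

Derivation:
Segment 0: (4,9) -> (2,9)
Segment 1: (2,9) -> (1,9)
Segment 2: (1,9) -> (1,10)
Segment 3: (1,10) -> (1,5)
Segment 4: (1,5) -> (1,4)
Segment 5: (1,4) -> (1,3)
Segment 6: (1,3) -> (1,0)
Segment 7: (1,0) -> (7,0)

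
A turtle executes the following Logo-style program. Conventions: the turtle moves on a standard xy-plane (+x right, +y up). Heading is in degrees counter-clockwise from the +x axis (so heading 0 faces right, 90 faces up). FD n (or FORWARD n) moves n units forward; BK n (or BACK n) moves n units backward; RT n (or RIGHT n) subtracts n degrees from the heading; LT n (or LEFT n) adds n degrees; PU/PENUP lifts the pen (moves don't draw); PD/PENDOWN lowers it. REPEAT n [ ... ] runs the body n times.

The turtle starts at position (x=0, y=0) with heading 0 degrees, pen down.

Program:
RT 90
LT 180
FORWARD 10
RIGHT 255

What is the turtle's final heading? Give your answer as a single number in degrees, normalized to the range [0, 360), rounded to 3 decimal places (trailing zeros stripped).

Executing turtle program step by step:
Start: pos=(0,0), heading=0, pen down
RT 90: heading 0 -> 270
LT 180: heading 270 -> 90
FD 10: (0,0) -> (0,10) [heading=90, draw]
RT 255: heading 90 -> 195
Final: pos=(0,10), heading=195, 1 segment(s) drawn

Answer: 195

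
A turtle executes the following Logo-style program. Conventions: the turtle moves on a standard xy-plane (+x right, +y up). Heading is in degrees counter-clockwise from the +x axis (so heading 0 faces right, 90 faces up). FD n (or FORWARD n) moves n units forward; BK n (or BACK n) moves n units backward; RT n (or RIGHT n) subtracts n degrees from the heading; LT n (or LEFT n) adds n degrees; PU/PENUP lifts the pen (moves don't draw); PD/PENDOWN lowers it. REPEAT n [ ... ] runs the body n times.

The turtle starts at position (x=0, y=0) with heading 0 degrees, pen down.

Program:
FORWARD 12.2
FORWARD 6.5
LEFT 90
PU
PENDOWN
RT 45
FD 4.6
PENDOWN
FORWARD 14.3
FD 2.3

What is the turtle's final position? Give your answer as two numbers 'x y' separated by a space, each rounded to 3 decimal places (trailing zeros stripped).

Executing turtle program step by step:
Start: pos=(0,0), heading=0, pen down
FD 12.2: (0,0) -> (12.2,0) [heading=0, draw]
FD 6.5: (12.2,0) -> (18.7,0) [heading=0, draw]
LT 90: heading 0 -> 90
PU: pen up
PD: pen down
RT 45: heading 90 -> 45
FD 4.6: (18.7,0) -> (21.953,3.253) [heading=45, draw]
PD: pen down
FD 14.3: (21.953,3.253) -> (32.064,13.364) [heading=45, draw]
FD 2.3: (32.064,13.364) -> (33.691,14.991) [heading=45, draw]
Final: pos=(33.691,14.991), heading=45, 5 segment(s) drawn

Answer: 33.691 14.991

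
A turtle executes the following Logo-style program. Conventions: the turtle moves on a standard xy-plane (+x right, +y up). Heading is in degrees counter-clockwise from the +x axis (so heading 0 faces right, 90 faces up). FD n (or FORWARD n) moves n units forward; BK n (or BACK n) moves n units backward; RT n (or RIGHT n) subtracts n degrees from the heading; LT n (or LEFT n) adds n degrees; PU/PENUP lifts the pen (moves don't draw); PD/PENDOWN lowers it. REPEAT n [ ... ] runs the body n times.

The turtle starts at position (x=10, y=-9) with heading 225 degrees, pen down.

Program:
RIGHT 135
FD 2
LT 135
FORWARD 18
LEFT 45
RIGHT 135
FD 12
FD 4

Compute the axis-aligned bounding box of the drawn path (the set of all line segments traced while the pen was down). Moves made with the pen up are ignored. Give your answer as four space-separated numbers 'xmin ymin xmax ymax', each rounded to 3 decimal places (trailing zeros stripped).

Answer: -14.042 -19.728 10 -7

Derivation:
Executing turtle program step by step:
Start: pos=(10,-9), heading=225, pen down
RT 135: heading 225 -> 90
FD 2: (10,-9) -> (10,-7) [heading=90, draw]
LT 135: heading 90 -> 225
FD 18: (10,-7) -> (-2.728,-19.728) [heading=225, draw]
LT 45: heading 225 -> 270
RT 135: heading 270 -> 135
FD 12: (-2.728,-19.728) -> (-11.213,-11.243) [heading=135, draw]
FD 4: (-11.213,-11.243) -> (-14.042,-8.414) [heading=135, draw]
Final: pos=(-14.042,-8.414), heading=135, 4 segment(s) drawn

Segment endpoints: x in {-14.042, -11.213, -2.728, 10}, y in {-19.728, -11.243, -9, -8.414, -7}
xmin=-14.042, ymin=-19.728, xmax=10, ymax=-7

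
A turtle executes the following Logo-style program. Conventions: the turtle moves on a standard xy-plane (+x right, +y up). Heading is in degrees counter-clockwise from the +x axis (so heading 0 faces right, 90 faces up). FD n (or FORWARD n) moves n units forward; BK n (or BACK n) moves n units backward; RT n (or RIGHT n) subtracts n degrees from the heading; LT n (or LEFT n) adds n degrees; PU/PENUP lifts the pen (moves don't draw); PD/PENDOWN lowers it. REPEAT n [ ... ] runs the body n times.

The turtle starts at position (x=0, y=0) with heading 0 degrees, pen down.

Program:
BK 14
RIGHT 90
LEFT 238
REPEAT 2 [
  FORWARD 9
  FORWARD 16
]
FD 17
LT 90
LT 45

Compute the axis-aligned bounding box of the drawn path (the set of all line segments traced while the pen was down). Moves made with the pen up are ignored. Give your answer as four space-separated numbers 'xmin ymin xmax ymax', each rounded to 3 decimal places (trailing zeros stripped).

Answer: -70.819 0 0 35.505

Derivation:
Executing turtle program step by step:
Start: pos=(0,0), heading=0, pen down
BK 14: (0,0) -> (-14,0) [heading=0, draw]
RT 90: heading 0 -> 270
LT 238: heading 270 -> 148
REPEAT 2 [
  -- iteration 1/2 --
  FD 9: (-14,0) -> (-21.632,4.769) [heading=148, draw]
  FD 16: (-21.632,4.769) -> (-35.201,13.248) [heading=148, draw]
  -- iteration 2/2 --
  FD 9: (-35.201,13.248) -> (-42.834,18.017) [heading=148, draw]
  FD 16: (-42.834,18.017) -> (-56.402,26.496) [heading=148, draw]
]
FD 17: (-56.402,26.496) -> (-70.819,35.505) [heading=148, draw]
LT 90: heading 148 -> 238
LT 45: heading 238 -> 283
Final: pos=(-70.819,35.505), heading=283, 6 segment(s) drawn

Segment endpoints: x in {-70.819, -56.402, -42.834, -35.201, -21.632, -14, 0}, y in {0, 4.769, 13.248, 18.017, 26.496, 35.505}
xmin=-70.819, ymin=0, xmax=0, ymax=35.505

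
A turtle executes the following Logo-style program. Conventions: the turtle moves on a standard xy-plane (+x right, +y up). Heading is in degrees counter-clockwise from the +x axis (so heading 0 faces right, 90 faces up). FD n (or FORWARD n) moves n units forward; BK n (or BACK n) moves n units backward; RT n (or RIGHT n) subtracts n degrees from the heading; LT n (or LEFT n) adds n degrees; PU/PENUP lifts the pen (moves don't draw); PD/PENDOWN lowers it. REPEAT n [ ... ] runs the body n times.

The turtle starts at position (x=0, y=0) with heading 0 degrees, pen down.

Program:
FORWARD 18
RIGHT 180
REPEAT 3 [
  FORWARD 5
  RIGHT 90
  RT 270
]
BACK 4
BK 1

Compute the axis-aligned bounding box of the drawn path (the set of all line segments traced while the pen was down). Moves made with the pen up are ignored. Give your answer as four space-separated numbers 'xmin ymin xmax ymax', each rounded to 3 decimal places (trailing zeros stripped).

Answer: 0 0 18 0

Derivation:
Executing turtle program step by step:
Start: pos=(0,0), heading=0, pen down
FD 18: (0,0) -> (18,0) [heading=0, draw]
RT 180: heading 0 -> 180
REPEAT 3 [
  -- iteration 1/3 --
  FD 5: (18,0) -> (13,0) [heading=180, draw]
  RT 90: heading 180 -> 90
  RT 270: heading 90 -> 180
  -- iteration 2/3 --
  FD 5: (13,0) -> (8,0) [heading=180, draw]
  RT 90: heading 180 -> 90
  RT 270: heading 90 -> 180
  -- iteration 3/3 --
  FD 5: (8,0) -> (3,0) [heading=180, draw]
  RT 90: heading 180 -> 90
  RT 270: heading 90 -> 180
]
BK 4: (3,0) -> (7,0) [heading=180, draw]
BK 1: (7,0) -> (8,0) [heading=180, draw]
Final: pos=(8,0), heading=180, 6 segment(s) drawn

Segment endpoints: x in {0, 3, 7, 8, 13, 18}, y in {0, 0, 0, 0, 0, 0}
xmin=0, ymin=0, xmax=18, ymax=0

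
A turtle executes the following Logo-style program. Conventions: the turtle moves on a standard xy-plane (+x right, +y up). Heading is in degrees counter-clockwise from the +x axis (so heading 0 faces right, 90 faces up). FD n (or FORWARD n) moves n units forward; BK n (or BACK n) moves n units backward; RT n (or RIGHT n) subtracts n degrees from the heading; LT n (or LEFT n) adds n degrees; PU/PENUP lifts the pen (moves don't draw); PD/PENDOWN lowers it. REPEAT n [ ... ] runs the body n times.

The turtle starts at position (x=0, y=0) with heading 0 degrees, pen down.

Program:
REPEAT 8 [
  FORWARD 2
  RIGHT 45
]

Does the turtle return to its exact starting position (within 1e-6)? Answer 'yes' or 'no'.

Answer: yes

Derivation:
Executing turtle program step by step:
Start: pos=(0,0), heading=0, pen down
REPEAT 8 [
  -- iteration 1/8 --
  FD 2: (0,0) -> (2,0) [heading=0, draw]
  RT 45: heading 0 -> 315
  -- iteration 2/8 --
  FD 2: (2,0) -> (3.414,-1.414) [heading=315, draw]
  RT 45: heading 315 -> 270
  -- iteration 3/8 --
  FD 2: (3.414,-1.414) -> (3.414,-3.414) [heading=270, draw]
  RT 45: heading 270 -> 225
  -- iteration 4/8 --
  FD 2: (3.414,-3.414) -> (2,-4.828) [heading=225, draw]
  RT 45: heading 225 -> 180
  -- iteration 5/8 --
  FD 2: (2,-4.828) -> (0,-4.828) [heading=180, draw]
  RT 45: heading 180 -> 135
  -- iteration 6/8 --
  FD 2: (0,-4.828) -> (-1.414,-3.414) [heading=135, draw]
  RT 45: heading 135 -> 90
  -- iteration 7/8 --
  FD 2: (-1.414,-3.414) -> (-1.414,-1.414) [heading=90, draw]
  RT 45: heading 90 -> 45
  -- iteration 8/8 --
  FD 2: (-1.414,-1.414) -> (0,0) [heading=45, draw]
  RT 45: heading 45 -> 0
]
Final: pos=(0,0), heading=0, 8 segment(s) drawn

Start position: (0, 0)
Final position: (0, 0)
Distance = 0; < 1e-6 -> CLOSED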